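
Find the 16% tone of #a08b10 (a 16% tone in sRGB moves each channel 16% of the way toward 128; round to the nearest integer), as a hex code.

#a08b10 is rgb(160, 139, 16).
Per channel, c → c + 0.16(128 − c):
  R: 160 − 5.12 = 154.88 → 155
  G: 139 − 1.76 = 137.24 → 137
  B: 16 + 0.16×(128−16) = 16 + 17.92 = 33.92 → 34
rgb(155, 137, 34) = #9b8922.

#9b8922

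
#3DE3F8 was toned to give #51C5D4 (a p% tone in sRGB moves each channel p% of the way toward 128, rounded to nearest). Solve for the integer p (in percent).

30%

#3DE3F8 is rgb(61, 227, 248); #51C5D4 is rgb(81, 197, 212).
On the B channel (widest range): 212 ≈ 248 + (p/100)(128 − 248), so p ≈ 100×(212 − 248)/(128 − 248) = -3600/-120 = 30.00.
p = 30 reproduces all three channels after rounding.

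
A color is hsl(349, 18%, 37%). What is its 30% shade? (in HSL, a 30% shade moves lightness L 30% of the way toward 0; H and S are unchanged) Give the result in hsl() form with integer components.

L moves 30% from 37 toward 0: 37 − 11.1 = 25.9 → 26.
H and S are unchanged.

hsl(349, 18%, 26%)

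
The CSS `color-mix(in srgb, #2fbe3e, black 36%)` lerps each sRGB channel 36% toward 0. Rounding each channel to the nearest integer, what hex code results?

#2fbe3e is rgb(47, 190, 62).
A 36% shade moves each channel 36% toward 0:
  R: 47 + 0.36×(0−47) = 47 − 16.92 = 30.08 → 30
  G: 190 − 68.4 = 121.6 → 122
  B: 62 − 22.32 = 39.68 → 40
rgb(30, 122, 40) = #1e7a28.

#1e7a28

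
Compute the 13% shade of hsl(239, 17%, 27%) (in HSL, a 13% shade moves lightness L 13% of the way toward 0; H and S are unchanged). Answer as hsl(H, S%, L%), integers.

L moves 13% from 27 toward 0: 27 − 3.51 = 23.49 → 23.
H and S are unchanged.

hsl(239, 17%, 23%)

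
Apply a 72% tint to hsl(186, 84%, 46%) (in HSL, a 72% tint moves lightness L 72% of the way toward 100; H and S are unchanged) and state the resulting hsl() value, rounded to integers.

L moves 72% from 46 toward 100: 46 + 38.88 = 84.88 → 85.
H and S are unchanged.

hsl(186, 84%, 85%)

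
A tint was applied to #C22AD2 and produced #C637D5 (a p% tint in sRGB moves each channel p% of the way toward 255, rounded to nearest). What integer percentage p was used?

6%

#C22AD2 is rgb(194, 42, 210); #C637D5 is rgb(198, 55, 213).
On the G channel (widest range): 55 ≈ 42 + (p/100)(255 − 42), so p ≈ 100×(55 − 42)/(255 − 42) = 1300/213 = 6.10.
p = 6 reproduces all three channels after rounding.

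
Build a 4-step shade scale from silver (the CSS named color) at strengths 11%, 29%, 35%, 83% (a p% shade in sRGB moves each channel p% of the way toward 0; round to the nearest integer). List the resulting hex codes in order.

CSS silver is rgb(192, 192, 192).
11%: (192 − 21.12 = 170.88→171, 192 − 21.12 = 170.88→171, 192 − 21.12 = 170.88→171) → #ABABAB
29%: (192 − 55.68 = 136.32→136, 192 − 55.68 = 136.32→136, 192 − 55.68 = 136.32→136) → #888888
35%: (192 − 67.2 = 124.8→125, 192 − 67.2 = 124.8→125, 192 − 67.2 = 124.8→125) → #7D7D7D
83%: (192 − 159.36 = 32.64→33, 192 − 159.36 = 32.64→33, 192 − 159.36 = 32.64→33) → #212121

#ABABAB, #888888, #7D7D7D, #212121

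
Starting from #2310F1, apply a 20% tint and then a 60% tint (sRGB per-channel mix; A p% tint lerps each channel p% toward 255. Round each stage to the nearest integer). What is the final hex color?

#B9B3FB

#2310F1 is rgb(35, 16, 241).
A 20% tint moves each channel 20% toward 255:
  R: 35 + 0.2×(255−35) = 35 + 44 = 79 → 79
  G: 16 + 47.8 = 63.8 → 64
  B: 241 + 0.2×(255−241) = 241 + 2.8 = 243.8 → 244
After the tint: rgb(79, 64, 244) = #4F40F4.
A 60% tint moves each channel 60% toward 255:
  R: 79 + 0.6×(255−79) = 79 + 105.6 = 184.6 → 185
  G: 64 + 0.6×(255−64) = 64 + 114.6 = 178.6 → 179
  B: 244 + 0.6×(255−244) = 244 + 6.6 = 250.6 → 251
rgb(185, 179, 251) = #B9B3FB.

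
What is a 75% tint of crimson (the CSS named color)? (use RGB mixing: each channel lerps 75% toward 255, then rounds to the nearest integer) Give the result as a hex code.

CSS crimson is rgb(220, 20, 60).
Per channel, c → c + 0.75(255 − c):
  R: 220 + 0.75×(255−220) = 220 + 26.25 = 246.25 → 246
  G: 20 + 176.25 = 196.25 → 196
  B: 60 + 0.75×(255−60) = 60 + 146.25 = 206.25 → 206
rgb(246, 196, 206) = #f6c4ce.

#f6c4ce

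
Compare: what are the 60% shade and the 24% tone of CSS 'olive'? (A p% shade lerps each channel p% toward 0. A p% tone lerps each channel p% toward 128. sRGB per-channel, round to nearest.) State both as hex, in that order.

#333300, #80801F

CSS olive is rgb(128, 128, 0).
60% shade:
  R: 128 − 76.8 = 51.2 → 51
  G: 128 + 0.6×(0−128) = 128 − 76.8 = 51.2 → 51
  B: 0 + 0 = 0 → 0
  → #333300
24% tone:
  R: 128 + 0.24×(128−128) = 128 + 0 = 128 → 128
  G: 128 + 0.24×(128−128) = 128 + 0 = 128 → 128
  B: 0 + 30.72 = 30.72 → 31
  → #80801F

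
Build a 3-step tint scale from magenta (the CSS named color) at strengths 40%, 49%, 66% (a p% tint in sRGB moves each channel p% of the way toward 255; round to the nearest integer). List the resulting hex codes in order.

CSS magenta is rgb(255, 0, 255).
40%: (255→255, 0 + 102 = 102→102, 255→255) → #FF66FF
49%: (255→255, 0 + 124.95 = 124.95→125, 255→255) → #FF7DFF
66%: (255→255, 0 + 168.3 = 168.3→168, 255→255) → #FFA8FF

#FF66FF, #FF7DFF, #FFA8FF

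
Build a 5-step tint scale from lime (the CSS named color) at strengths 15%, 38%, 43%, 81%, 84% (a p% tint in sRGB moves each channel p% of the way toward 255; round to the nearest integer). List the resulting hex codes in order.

CSS lime is rgb(0, 255, 0).
15%: (0 + 38.25 = 38.25→38, 255→255, 0 + 38.25 = 38.25→38) → #26ff26
38%: (0 + 96.9 = 96.9→97, 255→255, 0 + 96.9 = 96.9→97) → #61ff61
43%: (0 + 109.65 = 109.65→110, 255→255, 0 + 109.65 = 109.65→110) → #6eff6e
81%: (0 + 206.55 = 206.55→207, 255→255, 0 + 206.55 = 206.55→207) → #cfffcf
84%: (0 + 214.2 = 214.2→214, 255→255, 0 + 214.2 = 214.2→214) → #d6ffd6

#26ff26, #61ff61, #6eff6e, #cfffcf, #d6ffd6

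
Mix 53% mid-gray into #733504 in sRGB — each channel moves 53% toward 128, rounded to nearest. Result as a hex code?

#733504 is rgb(115, 53, 4).
A 53% tone moves each channel 53% toward 128:
  R: 115 + 0.53×(128−115) = 115 + 6.89 = 121.89 → 122
  G: 53 + 39.75 = 92.75 → 93
  B: 4 + 65.72 = 69.72 → 70
rgb(122, 93, 70) = #7a5d46.

#7a5d46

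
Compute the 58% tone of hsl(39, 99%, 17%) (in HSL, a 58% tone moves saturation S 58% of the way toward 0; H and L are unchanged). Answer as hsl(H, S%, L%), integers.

S moves 58% from 99 toward 0: 99 − 57.42 = 41.58 → 42.
H and L are unchanged.

hsl(39, 42%, 17%)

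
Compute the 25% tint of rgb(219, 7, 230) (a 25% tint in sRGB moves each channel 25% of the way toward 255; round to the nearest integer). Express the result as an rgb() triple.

rgb(228, 69, 236)

Per channel, c → c + 0.25(255 − c):
  R: 219 + 0.25×(255−219) = 219 + 9 = 228 → 228
  G: 7 + 62 = 69 → 69
  B: 230 + 0.25×(255−230) = 230 + 6.25 = 236.25 → 236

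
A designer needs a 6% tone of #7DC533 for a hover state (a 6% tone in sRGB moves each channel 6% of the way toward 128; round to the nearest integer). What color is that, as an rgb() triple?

#7DC533 is rgb(125, 197, 51).
Lerp each channel 6% toward 128:
  R: 125 + 0.06×(128−125) = 125 + 0.18 = 125.18 → 125
  G: 197 − 4.14 = 192.86 → 193
  B: 51 + 0.06×(128−51) = 51 + 4.62 = 55.62 → 56

rgb(125, 193, 56)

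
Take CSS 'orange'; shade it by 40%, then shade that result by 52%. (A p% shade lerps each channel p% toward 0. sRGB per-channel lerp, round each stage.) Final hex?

#493000

CSS orange is rgb(255, 165, 0).
A 40% shade moves each channel 40% toward 0:
  R: 255 + 0.4×(0−255) = 255 − 102 = 153 → 153
  G: 165 − 66 = 99 → 99
  B: 0 + 0 = 0 → 0
After the shade: rgb(153, 99, 0) = #996300.
Per channel, c → c + 0.52(0 − c):
  R: 153 + 0.52×(0−153) = 153 − 79.56 = 73.44 → 73
  G: 99 + 0.52×(0−99) = 99 − 51.48 = 47.52 → 48
  B: 0 + 0.52×(0−0) = 0 + 0 = 0 → 0
rgb(73, 48, 0) = #493000.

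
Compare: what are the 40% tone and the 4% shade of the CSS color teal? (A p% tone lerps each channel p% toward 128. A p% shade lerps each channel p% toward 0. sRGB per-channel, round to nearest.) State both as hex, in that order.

#338080, #007b7b

CSS teal is rgb(0, 128, 128).
40% tone:
  R: 0 + 51.2 = 51.2 → 51
  G: 128 + 0.4×(128−128) = 128 + 0 = 128 → 128
  B: 128 + 0.4×(128−128) = 128 + 0 = 128 → 128
  → #338080
4% shade:
  R: 0 + 0 = 0 → 0
  G: 128 − 5.12 = 122.88 → 123
  B: 128 + 0.04×(0−128) = 128 − 5.12 = 122.88 → 123
  → #007b7b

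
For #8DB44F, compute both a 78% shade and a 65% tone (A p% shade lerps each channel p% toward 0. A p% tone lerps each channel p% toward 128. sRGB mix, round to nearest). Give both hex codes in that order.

#8DB44F is rgb(141, 180, 79).
78% shade:
  R: 141 − 109.98 = 31.02 → 31
  G: 180 − 140.4 = 39.6 → 40
  B: 79 − 61.62 = 17.38 → 17
  → #1F2811
65% tone:
  R: 141 − 8.45 = 132.55 → 133
  G: 180 + 0.65×(128−180) = 180 − 33.8 = 146.2 → 146
  B: 79 + 31.85 = 110.85 → 111
  → #85926F

#1F2811, #85926F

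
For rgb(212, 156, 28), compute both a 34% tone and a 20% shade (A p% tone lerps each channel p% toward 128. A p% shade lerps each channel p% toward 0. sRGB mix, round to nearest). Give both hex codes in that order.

34% tone:
  R: 212 + 0.34×(128−212) = 212 − 28.56 = 183.44 → 183
  G: 156 − 9.52 = 146.48 → 146
  B: 28 + 0.34×(128−28) = 28 + 34 = 62 → 62
  → #B7923E
20% shade:
  R: 212 + 0.2×(0−212) = 212 − 42.4 = 169.6 → 170
  G: 156 + 0.2×(0−156) = 156 − 31.2 = 124.8 → 125
  B: 28 − 5.6 = 22.4 → 22
  → #AA7D16

#B7923E, #AA7D16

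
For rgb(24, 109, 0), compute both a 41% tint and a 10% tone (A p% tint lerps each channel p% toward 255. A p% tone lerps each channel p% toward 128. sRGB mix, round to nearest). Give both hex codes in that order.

#77a969, #226f0d

41% tint:
  R: 24 + 0.41×(255−24) = 24 + 94.71 = 118.71 → 119
  G: 109 + 0.41×(255−109) = 109 + 59.86 = 168.86 → 169
  B: 0 + 0.41×(255−0) = 0 + 104.55 = 104.55 → 105
  → #77a969
10% tone:
  R: 24 + 0.1×(128−24) = 24 + 10.4 = 34.4 → 34
  G: 109 + 1.9 = 110.9 → 111
  B: 0 + 12.8 = 12.8 → 13
  → #226f0d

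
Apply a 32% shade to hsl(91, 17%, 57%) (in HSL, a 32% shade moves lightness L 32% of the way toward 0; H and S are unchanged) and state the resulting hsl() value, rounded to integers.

L moves 32% from 57 toward 0: 57 − 18.24 = 38.76 → 39.
H and S are unchanged.

hsl(91, 17%, 39%)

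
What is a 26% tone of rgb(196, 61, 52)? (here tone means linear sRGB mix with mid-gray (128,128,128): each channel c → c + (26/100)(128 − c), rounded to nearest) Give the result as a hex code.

#b24e48

A 26% tone moves each channel 26% toward 128:
  R: 196 + 0.26×(128−196) = 196 − 17.68 = 178.32 → 178
  G: 61 + 17.42 = 78.42 → 78
  B: 52 + 0.26×(128−52) = 52 + 19.76 = 71.76 → 72
rgb(178, 78, 72) = #b24e48.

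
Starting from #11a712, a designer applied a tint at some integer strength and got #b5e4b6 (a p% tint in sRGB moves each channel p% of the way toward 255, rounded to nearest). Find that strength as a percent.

#11a712 is rgb(17, 167, 18); #b5e4b6 is rgb(181, 228, 182).
On the R channel (widest range): 181 ≈ 17 + (p/100)(255 − 17), so p ≈ 100×(181 − 17)/(255 − 17) = 16400/238 = 68.91.
p = 69 reproduces all three channels after rounding.

69%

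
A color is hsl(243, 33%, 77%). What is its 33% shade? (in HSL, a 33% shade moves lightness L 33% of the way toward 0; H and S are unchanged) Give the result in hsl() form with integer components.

hsl(243, 33%, 52%)

L moves 33% from 77 toward 0: 77 − 25.41 = 51.59 → 52.
H and S are unchanged.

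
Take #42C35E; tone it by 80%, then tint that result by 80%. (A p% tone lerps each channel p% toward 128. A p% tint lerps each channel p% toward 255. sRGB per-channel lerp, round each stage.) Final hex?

#E3E8E4

#42C35E is rgb(66, 195, 94).
Lerp each channel 80% toward 128:
  R: 66 + 49.6 = 115.6 → 116
  G: 195 + 0.8×(128−195) = 195 − 53.6 = 141.4 → 141
  B: 94 + 0.8×(128−94) = 94 + 27.2 = 121.2 → 121
After the tone: rgb(116, 141, 121) = #748D79.
An 80% tint moves each channel 80% toward 255:
  R: 116 + 0.8×(255−116) = 116 + 111.2 = 227.2 → 227
  G: 141 + 0.8×(255−141) = 141 + 91.2 = 232.2 → 232
  B: 121 + 107.2 = 228.2 → 228
rgb(227, 232, 228) = #E3E8E4.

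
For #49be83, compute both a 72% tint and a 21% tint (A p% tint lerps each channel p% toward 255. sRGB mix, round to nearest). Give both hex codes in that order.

#cceddc, #6fcc9d

#49be83 is rgb(73, 190, 131).
72% tint:
  R: 73 + 0.72×(255−73) = 73 + 131.04 = 204.04 → 204
  G: 190 + 0.72×(255−190) = 190 + 46.8 = 236.8 → 237
  B: 131 + 0.72×(255−131) = 131 + 89.28 = 220.28 → 220
  → #cceddc
21% tint:
  R: 73 + 0.21×(255−73) = 73 + 38.22 = 111.22 → 111
  G: 190 + 13.65 = 203.65 → 204
  B: 131 + 0.21×(255−131) = 131 + 26.04 = 157.04 → 157
  → #6fcc9d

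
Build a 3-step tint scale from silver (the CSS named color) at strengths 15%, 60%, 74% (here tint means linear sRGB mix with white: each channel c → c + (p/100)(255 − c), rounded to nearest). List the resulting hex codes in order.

#C9C9C9, #E6E6E6, #EFEFEF

CSS silver is rgb(192, 192, 192).
15%: (192 + 9.45 = 201.45→201, 192 + 9.45 = 201.45→201, 192 + 9.45 = 201.45→201) → #C9C9C9
60%: (192 + 37.8 = 229.8→230, 192 + 37.8 = 229.8→230, 192 + 37.8 = 229.8→230) → #E6E6E6
74%: (192 + 46.62 = 238.62→239, 192 + 46.62 = 238.62→239, 192 + 46.62 = 238.62→239) → #EFEFEF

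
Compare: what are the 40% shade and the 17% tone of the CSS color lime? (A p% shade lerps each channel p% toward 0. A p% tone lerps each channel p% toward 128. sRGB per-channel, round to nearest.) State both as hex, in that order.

#009900, #16E916

CSS lime is rgb(0, 255, 0).
40% shade:
  R: 0 + 0 = 0 → 0
  G: 255 + 0.4×(0−255) = 255 − 102 = 153 → 153
  B: 0 + 0.4×(0−0) = 0 + 0 = 0 → 0
  → #009900
17% tone:
  R: 0 + 21.76 = 21.76 → 22
  G: 255 − 21.59 = 233.41 → 233
  B: 0 + 0.17×(128−0) = 0 + 21.76 = 21.76 → 22
  → #16E916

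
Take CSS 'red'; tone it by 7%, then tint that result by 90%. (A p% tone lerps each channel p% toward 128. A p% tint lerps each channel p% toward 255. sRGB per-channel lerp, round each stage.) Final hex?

#fee6e6

CSS red is rgb(255, 0, 0).
A 7% tone moves each channel 7% toward 128:
  R: 255 + 0.07×(128−255) = 255 − 8.89 = 246.11 → 246
  G: 0 + 8.96 = 8.96 → 9
  B: 0 + 0.07×(128−0) = 0 + 8.96 = 8.96 → 9
After the tone: rgb(246, 9, 9) = #f60909.
A 90% tint moves each channel 90% toward 255:
  R: 246 + 0.9×(255−246) = 246 + 8.1 = 254.1 → 254
  G: 9 + 0.9×(255−9) = 9 + 221.4 = 230.4 → 230
  B: 9 + 0.9×(255−9) = 9 + 221.4 = 230.4 → 230
rgb(254, 230, 230) = #fee6e6.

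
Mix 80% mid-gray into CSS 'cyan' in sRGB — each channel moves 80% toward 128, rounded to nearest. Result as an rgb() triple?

rgb(102, 153, 153)

CSS cyan is rgb(0, 255, 255).
Per channel, c → c + 0.8(128 − c):
  R: 0 + 0.8×(128−0) = 0 + 102.4 = 102.4 → 102
  G: 255 − 101.6 = 153.4 → 153
  B: 255 − 101.6 = 153.4 → 153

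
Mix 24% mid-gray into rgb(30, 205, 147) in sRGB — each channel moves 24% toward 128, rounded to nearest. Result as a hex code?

#36BB8E

Lerp each channel 24% toward 128:
  R: 30 + 0.24×(128−30) = 30 + 23.52 = 53.52 → 54
  G: 205 − 18.48 = 186.52 → 187
  B: 147 + 0.24×(128−147) = 147 − 4.56 = 142.44 → 142
rgb(54, 187, 142) = #36BB8E.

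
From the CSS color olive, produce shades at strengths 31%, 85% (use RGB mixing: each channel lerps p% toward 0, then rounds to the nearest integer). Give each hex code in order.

#585800, #131300

CSS olive is rgb(128, 128, 0).
31%: (128 − 39.68 = 88.32→88, 128 − 39.68 = 88.32→88, 0→0) → #585800
85%: (128 − 108.8 = 19.2→19, 128 − 108.8 = 19.2→19, 0→0) → #131300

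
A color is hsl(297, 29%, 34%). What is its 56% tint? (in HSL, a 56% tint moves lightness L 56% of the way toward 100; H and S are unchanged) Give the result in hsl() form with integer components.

L moves 56% from 34 toward 100: 34 + 36.96 = 70.96 → 71.
H and S are unchanged.

hsl(297, 29%, 71%)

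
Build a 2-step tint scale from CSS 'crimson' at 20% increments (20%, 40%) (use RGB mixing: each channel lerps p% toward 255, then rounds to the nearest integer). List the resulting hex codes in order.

#e34363, #ea728a

CSS crimson is rgb(220, 20, 60).
20%: (220 + 7 = 227→227, 20 + 47 = 67→67, 60 + 39 = 99→99) → #e34363
40%: (220 + 14 = 234→234, 20 + 94 = 114→114, 60 + 78 = 138→138) → #ea728a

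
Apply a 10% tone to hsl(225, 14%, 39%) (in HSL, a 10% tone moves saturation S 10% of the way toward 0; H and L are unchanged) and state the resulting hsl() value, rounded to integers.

hsl(225, 13%, 39%)

S moves 10% from 14 toward 0: 14 − 1.4 = 12.6 → 13.
H and L are unchanged.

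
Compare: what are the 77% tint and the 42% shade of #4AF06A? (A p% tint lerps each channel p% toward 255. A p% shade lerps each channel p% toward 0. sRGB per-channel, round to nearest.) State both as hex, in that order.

#4AF06A is rgb(74, 240, 106).
77% tint:
  R: 74 + 139.37 = 213.37 → 213
  G: 240 + 0.77×(255−240) = 240 + 11.55 = 251.55 → 252
  B: 106 + 0.77×(255−106) = 106 + 114.73 = 220.73 → 221
  → #D5FCDD
42% shade:
  R: 74 − 31.08 = 42.92 → 43
  G: 240 + 0.42×(0−240) = 240 − 100.8 = 139.2 → 139
  B: 106 − 44.52 = 61.48 → 61
  → #2B8B3D

#D5FCDD, #2B8B3D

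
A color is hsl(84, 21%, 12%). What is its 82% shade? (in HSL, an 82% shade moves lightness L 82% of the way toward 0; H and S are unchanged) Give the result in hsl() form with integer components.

L moves 82% from 12 toward 0: 12 − 9.84 = 2.16 → 2.
H and S are unchanged.

hsl(84, 21%, 2%)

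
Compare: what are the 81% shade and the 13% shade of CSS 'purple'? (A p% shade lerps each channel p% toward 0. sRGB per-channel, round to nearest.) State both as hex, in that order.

CSS purple is rgb(128, 0, 128).
81% shade:
  R: 128 + 0.81×(0−128) = 128 − 103.68 = 24.32 → 24
  G: 0 + 0 = 0 → 0
  B: 128 + 0.81×(0−128) = 128 − 103.68 = 24.32 → 24
  → #180018
13% shade:
  R: 128 − 16.64 = 111.36 → 111
  G: 0 + 0.13×(0−0) = 0 + 0 = 0 → 0
  B: 128 + 0.13×(0−128) = 128 − 16.64 = 111.36 → 111
  → #6F006F

#180018, #6F006F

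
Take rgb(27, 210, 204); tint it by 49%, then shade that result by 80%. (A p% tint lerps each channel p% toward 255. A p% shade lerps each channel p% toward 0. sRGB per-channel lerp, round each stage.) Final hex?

#1c2e2e

A 49% tint moves each channel 49% toward 255:
  R: 27 + 0.49×(255−27) = 27 + 111.72 = 138.72 → 139
  G: 210 + 0.49×(255−210) = 210 + 22.05 = 232.05 → 232
  B: 204 + 24.99 = 228.99 → 229
After the tint: rgb(139, 232, 229) = #8be8e5.
Per channel, c → c + 0.8(0 − c):
  R: 139 + 0.8×(0−139) = 139 − 111.2 = 27.8 → 28
  G: 232 + 0.8×(0−232) = 232 − 185.6 = 46.4 → 46
  B: 229 − 183.2 = 45.8 → 46
rgb(28, 46, 46) = #1c2e2e.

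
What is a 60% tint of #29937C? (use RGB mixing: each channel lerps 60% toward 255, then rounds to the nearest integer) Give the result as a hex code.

#A9D4CB

#29937C is rgb(41, 147, 124).
Per channel, c → c + 0.6(255 − c):
  R: 41 + 0.6×(255−41) = 41 + 128.4 = 169.4 → 169
  G: 147 + 64.8 = 211.8 → 212
  B: 124 + 0.6×(255−124) = 124 + 78.6 = 202.6 → 203
rgb(169, 212, 203) = #A9D4CB.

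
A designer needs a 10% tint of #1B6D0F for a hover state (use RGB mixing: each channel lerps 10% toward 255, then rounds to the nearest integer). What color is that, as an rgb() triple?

rgb(50, 124, 39)

#1B6D0F is rgb(27, 109, 15).
A 10% tint moves each channel 10% toward 255:
  R: 27 + 22.8 = 49.8 → 50
  G: 109 + 0.1×(255−109) = 109 + 14.6 = 123.6 → 124
  B: 15 + 24 = 39 → 39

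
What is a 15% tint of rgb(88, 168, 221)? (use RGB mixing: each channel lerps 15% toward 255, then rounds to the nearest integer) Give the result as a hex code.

#71B5E2

Per channel, c → c + 0.15(255 − c):
  R: 88 + 0.15×(255−88) = 88 + 25.05 = 113.05 → 113
  G: 168 + 0.15×(255−168) = 168 + 13.05 = 181.05 → 181
  B: 221 + 0.15×(255−221) = 221 + 5.1 = 226.1 → 226
rgb(113, 181, 226) = #71B5E2.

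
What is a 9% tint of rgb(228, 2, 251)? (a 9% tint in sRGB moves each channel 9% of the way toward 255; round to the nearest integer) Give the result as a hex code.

A 9% tint moves each channel 9% toward 255:
  R: 228 + 0.09×(255−228) = 228 + 2.43 = 230.43 → 230
  G: 2 + 22.77 = 24.77 → 25
  B: 251 + 0.09×(255−251) = 251 + 0.36 = 251.36 → 251
rgb(230, 25, 251) = #E619FB.

#E619FB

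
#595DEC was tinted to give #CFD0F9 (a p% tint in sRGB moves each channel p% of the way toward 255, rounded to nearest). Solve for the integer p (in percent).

71%

#595DEC is rgb(89, 93, 236); #CFD0F9 is rgb(207, 208, 249).
On the R channel (widest range): 207 ≈ 89 + (p/100)(255 − 89), so p ≈ 100×(207 − 89)/(255 − 89) = 11800/166 = 71.08.
p = 71 reproduces all three channels after rounding.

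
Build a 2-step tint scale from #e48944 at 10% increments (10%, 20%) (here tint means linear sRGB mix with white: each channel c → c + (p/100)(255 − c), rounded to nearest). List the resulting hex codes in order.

#e48944 is rgb(228, 137, 68).
10%: (228 + 2.7 = 230.7→231, 137 + 11.8 = 148.8→149, 68 + 18.7 = 86.7→87) → #e79557
20%: (228 + 5.4 = 233.4→233, 137 + 23.6 = 160.6→161, 68 + 37.4 = 105.4→105) → #e9a169

#e79557, #e9a169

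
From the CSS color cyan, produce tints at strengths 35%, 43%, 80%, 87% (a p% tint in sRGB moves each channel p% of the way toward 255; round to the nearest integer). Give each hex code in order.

CSS cyan is rgb(0, 255, 255).
35%: (0 + 89.25 = 89.25→89, 255→255, 255→255) → #59ffff
43%: (0 + 109.65 = 109.65→110, 255→255, 255→255) → #6effff
80%: (0 + 204 = 204→204, 255→255, 255→255) → #ccffff
87%: (0 + 221.85 = 221.85→222, 255→255, 255→255) → #deffff

#59ffff, #6effff, #ccffff, #deffff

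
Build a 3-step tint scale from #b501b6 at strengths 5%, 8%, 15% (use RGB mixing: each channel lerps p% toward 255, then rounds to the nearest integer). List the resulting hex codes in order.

#b501b6 is rgb(181, 1, 182).
5%: (181 + 3.7 = 184.7→185, 1 + 12.7 = 13.7→14, 182 + 3.65 = 185.65→186) → #b90eba
8%: (181 + 5.92 = 186.92→187, 1 + 20.32 = 21.32→21, 182 + 5.84 = 187.84→188) → #bb15bc
15%: (181 + 11.1 = 192.1→192, 1 + 38.1 = 39.1→39, 182 + 10.95 = 192.95→193) → #c027c1

#b90eba, #bb15bc, #c027c1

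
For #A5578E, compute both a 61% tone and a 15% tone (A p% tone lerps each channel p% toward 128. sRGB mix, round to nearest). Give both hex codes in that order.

#A5578E is rgb(165, 87, 142).
61% tone:
  R: 165 + 0.61×(128−165) = 165 − 22.57 = 142.43 → 142
  G: 87 + 0.61×(128−87) = 87 + 25.01 = 112.01 → 112
  B: 142 + 0.61×(128−142) = 142 − 8.54 = 133.46 → 133
  → #8E7085
15% tone:
  R: 165 + 0.15×(128−165) = 165 − 5.55 = 159.45 → 159
  G: 87 + 0.15×(128−87) = 87 + 6.15 = 93.15 → 93
  B: 142 + 0.15×(128−142) = 142 − 2.1 = 139.9 → 140
  → #9F5D8C

#8E7085, #9F5D8C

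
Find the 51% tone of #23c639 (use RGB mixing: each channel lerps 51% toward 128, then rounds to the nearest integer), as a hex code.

#23c639 is rgb(35, 198, 57).
Per channel, c → c + 0.51(128 − c):
  R: 35 + 0.51×(128−35) = 35 + 47.43 = 82.43 → 82
  G: 198 − 35.7 = 162.3 → 162
  B: 57 + 0.51×(128−57) = 57 + 36.21 = 93.21 → 93
rgb(82, 162, 93) = #52a25d.

#52a25d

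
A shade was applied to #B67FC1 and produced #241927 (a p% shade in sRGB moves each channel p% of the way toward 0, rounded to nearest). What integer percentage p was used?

#B67FC1 is rgb(182, 127, 193); #241927 is rgb(36, 25, 39).
On the B channel (widest range): 39 ≈ 193 + (p/100)(0 − 193), so p ≈ 100×(39 − 193)/(0 − 193) = -15400/-193 = 79.79.
p = 80 reproduces all three channels after rounding.

80%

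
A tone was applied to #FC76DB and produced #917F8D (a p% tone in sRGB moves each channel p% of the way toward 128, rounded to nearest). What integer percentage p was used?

86%

#FC76DB is rgb(252, 118, 219); #917F8D is rgb(145, 127, 141).
On the R channel (widest range): 145 ≈ 252 + (p/100)(128 − 252), so p ≈ 100×(145 − 252)/(128 − 252) = -10700/-124 = 86.29.
p = 86 reproduces all three channels after rounding.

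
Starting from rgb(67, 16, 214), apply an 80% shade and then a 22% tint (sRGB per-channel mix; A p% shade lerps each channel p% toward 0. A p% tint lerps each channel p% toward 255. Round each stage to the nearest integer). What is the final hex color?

An 80% shade moves each channel 80% toward 0:
  R: 67 − 53.6 = 13.4 → 13
  G: 16 + 0.8×(0−16) = 16 − 12.8 = 3.2 → 3
  B: 214 − 171.2 = 42.8 → 43
After the shade: rgb(13, 3, 43) = #0D032B.
Per channel, c → c + 0.22(255 − c):
  R: 13 + 0.22×(255−13) = 13 + 53.24 = 66.24 → 66
  G: 3 + 55.44 = 58.44 → 58
  B: 43 + 46.64 = 89.64 → 90
rgb(66, 58, 90) = #423A5A.

#423A5A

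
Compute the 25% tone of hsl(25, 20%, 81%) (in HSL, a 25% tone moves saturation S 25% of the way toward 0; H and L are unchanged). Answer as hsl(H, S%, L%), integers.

hsl(25, 15%, 81%)

S moves 25% from 20 toward 0: 20 − 5 = 15 → 15.
H and L are unchanged.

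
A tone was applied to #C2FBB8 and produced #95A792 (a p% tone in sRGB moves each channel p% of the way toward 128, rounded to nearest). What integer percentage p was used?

68%

#C2FBB8 is rgb(194, 251, 184); #95A792 is rgb(149, 167, 146).
On the G channel (widest range): 167 ≈ 251 + (p/100)(128 − 251), so p ≈ 100×(167 − 251)/(128 − 251) = -8400/-123 = 68.29.
p = 68 reproduces all three channels after rounding.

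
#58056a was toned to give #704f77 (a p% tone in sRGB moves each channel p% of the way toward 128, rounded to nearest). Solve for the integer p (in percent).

#58056a is rgb(88, 5, 106); #704f77 is rgb(112, 79, 119).
On the G channel (widest range): 79 ≈ 5 + (p/100)(128 − 5), so p ≈ 100×(79 − 5)/(128 − 5) = 7400/123 = 60.16.
p = 60 reproduces all three channels after rounding.

60%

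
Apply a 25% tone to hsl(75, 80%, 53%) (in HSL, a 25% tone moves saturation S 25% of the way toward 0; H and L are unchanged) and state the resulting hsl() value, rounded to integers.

hsl(75, 60%, 53%)

S moves 25% from 80 toward 0: 80 − 20 = 60 → 60.
H and L are unchanged.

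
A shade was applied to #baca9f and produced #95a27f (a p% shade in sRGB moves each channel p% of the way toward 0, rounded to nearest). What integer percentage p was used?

20%

#baca9f is rgb(186, 202, 159); #95a27f is rgb(149, 162, 127).
On the G channel (widest range): 162 ≈ 202 + (p/100)(0 − 202), so p ≈ 100×(162 − 202)/(0 − 202) = -4000/-202 = 19.80.
p = 20 reproduces all three channels after rounding.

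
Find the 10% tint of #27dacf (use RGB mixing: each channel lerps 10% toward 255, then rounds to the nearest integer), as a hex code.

#27dacf is rgb(39, 218, 207).
Lerp each channel 10% toward 255:
  R: 39 + 0.1×(255−39) = 39 + 21.6 = 60.6 → 61
  G: 218 + 3.7 = 221.7 → 222
  B: 207 + 0.1×(255−207) = 207 + 4.8 = 211.8 → 212
rgb(61, 222, 212) = #3dded4.

#3dded4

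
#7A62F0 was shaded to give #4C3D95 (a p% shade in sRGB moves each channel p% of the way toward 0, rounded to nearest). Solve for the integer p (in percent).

38%

#7A62F0 is rgb(122, 98, 240); #4C3D95 is rgb(76, 61, 149).
On the B channel (widest range): 149 ≈ 240 + (p/100)(0 − 240), so p ≈ 100×(149 − 240)/(0 − 240) = -9100/-240 = 37.92.
p = 38 reproduces all three channels after rounding.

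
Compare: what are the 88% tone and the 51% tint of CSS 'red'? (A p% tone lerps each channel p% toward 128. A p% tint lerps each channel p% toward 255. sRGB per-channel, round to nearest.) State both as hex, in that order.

CSS red is rgb(255, 0, 0).
88% tone:
  R: 255 − 111.76 = 143.24 → 143
  G: 0 + 112.64 = 112.64 → 113
  B: 0 + 0.88×(128−0) = 0 + 112.64 = 112.64 → 113
  → #8f7171
51% tint:
  R: 255 + 0 = 255 → 255
  G: 0 + 0.51×(255−0) = 0 + 130.05 = 130.05 → 130
  B: 0 + 130.05 = 130.05 → 130
  → #ff8282

#8f7171, #ff8282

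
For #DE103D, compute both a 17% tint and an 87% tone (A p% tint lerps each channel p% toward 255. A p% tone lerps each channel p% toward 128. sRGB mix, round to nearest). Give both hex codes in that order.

#E4395E, #8C7177

#DE103D is rgb(222, 16, 61).
17% tint:
  R: 222 + 0.17×(255−222) = 222 + 5.61 = 227.61 → 228
  G: 16 + 0.17×(255−16) = 16 + 40.63 = 56.63 → 57
  B: 61 + 0.17×(255−61) = 61 + 32.98 = 93.98 → 94
  → #E4395E
87% tone:
  R: 222 + 0.87×(128−222) = 222 − 81.78 = 140.22 → 140
  G: 16 + 0.87×(128−16) = 16 + 97.44 = 113.44 → 113
  B: 61 + 0.87×(128−61) = 61 + 58.29 = 119.29 → 119
  → #8C7177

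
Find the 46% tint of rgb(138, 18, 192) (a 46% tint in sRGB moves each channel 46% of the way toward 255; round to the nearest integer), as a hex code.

#C07FDD

Per channel, c → c + 0.46(255 − c):
  R: 138 + 0.46×(255−138) = 138 + 53.82 = 191.82 → 192
  G: 18 + 109.02 = 127.02 → 127
  B: 192 + 0.46×(255−192) = 192 + 28.98 = 220.98 → 221
rgb(192, 127, 221) = #C07FDD.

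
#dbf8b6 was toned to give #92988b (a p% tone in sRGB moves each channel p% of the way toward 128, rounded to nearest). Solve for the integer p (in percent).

#dbf8b6 is rgb(219, 248, 182); #92988b is rgb(146, 152, 139).
On the G channel (widest range): 152 ≈ 248 + (p/100)(128 − 248), so p ≈ 100×(152 − 248)/(128 − 248) = -9600/-120 = 80.00.
p = 80 reproduces all three channels after rounding.

80%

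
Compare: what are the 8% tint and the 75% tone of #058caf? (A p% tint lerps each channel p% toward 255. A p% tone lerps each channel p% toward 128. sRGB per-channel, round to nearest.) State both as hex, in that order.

#058caf is rgb(5, 140, 175).
8% tint:
  R: 5 + 20 = 25 → 25
  G: 140 + 0.08×(255−140) = 140 + 9.2 = 149.2 → 149
  B: 175 + 6.4 = 181.4 → 181
  → #1995b5
75% tone:
  R: 5 + 0.75×(128−5) = 5 + 92.25 = 97.25 → 97
  G: 140 + 0.75×(128−140) = 140 − 9 = 131 → 131
  B: 175 + 0.75×(128−175) = 175 − 35.25 = 139.75 → 140
  → #61838c

#1995b5, #61838c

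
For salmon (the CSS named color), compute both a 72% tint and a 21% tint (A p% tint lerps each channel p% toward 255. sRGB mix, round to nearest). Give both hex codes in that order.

CSS salmon is rgb(250, 128, 114).
72% tint:
  R: 250 + 3.6 = 253.6 → 254
  G: 128 + 0.72×(255−128) = 128 + 91.44 = 219.44 → 219
  B: 114 + 101.52 = 215.52 → 216
  → #fedbd8
21% tint:
  R: 250 + 0.21×(255−250) = 250 + 1.05 = 251.05 → 251
  G: 128 + 26.67 = 154.67 → 155
  B: 114 + 0.21×(255−114) = 114 + 29.61 = 143.61 → 144
  → #fb9b90

#fedbd8, #fb9b90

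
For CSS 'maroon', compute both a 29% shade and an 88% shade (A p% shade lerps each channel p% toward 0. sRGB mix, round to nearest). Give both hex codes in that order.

#5B0000, #0F0000

CSS maroon is rgb(128, 0, 0).
29% shade:
  R: 128 + 0.29×(0−128) = 128 − 37.12 = 90.88 → 91
  G: 0 + 0 = 0 → 0
  B: 0 + 0.29×(0−0) = 0 + 0 = 0 → 0
  → #5B0000
88% shade:
  R: 128 − 112.64 = 15.36 → 15
  G: 0 + 0.88×(0−0) = 0 + 0 = 0 → 0
  B: 0 + 0.88×(0−0) = 0 + 0 = 0 → 0
  → #0F0000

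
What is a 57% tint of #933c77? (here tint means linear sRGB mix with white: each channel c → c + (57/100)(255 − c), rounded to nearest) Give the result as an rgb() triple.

rgb(209, 171, 197)

#933c77 is rgb(147, 60, 119).
A 57% tint moves each channel 57% toward 255:
  R: 147 + 0.57×(255−147) = 147 + 61.56 = 208.56 → 209
  G: 60 + 0.57×(255−60) = 60 + 111.15 = 171.15 → 171
  B: 119 + 0.57×(255−119) = 119 + 77.52 = 196.52 → 197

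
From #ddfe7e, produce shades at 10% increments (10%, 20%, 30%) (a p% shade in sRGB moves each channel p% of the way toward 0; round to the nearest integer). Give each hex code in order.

#c7e571, #b1cb65, #9bb258

#ddfe7e is rgb(221, 254, 126).
10%: (221 − 22.1 = 198.9→199, 254 − 25.4 = 228.6→229, 126 − 12.6 = 113.4→113) → #c7e571
20%: (221 − 44.2 = 176.8→177, 254 − 50.8 = 203.2→203, 126 − 25.2 = 100.8→101) → #b1cb65
30%: (221 − 66.3 = 154.7→155, 254 − 76.2 = 177.8→178, 126 − 37.8 = 88.2→88) → #9bb258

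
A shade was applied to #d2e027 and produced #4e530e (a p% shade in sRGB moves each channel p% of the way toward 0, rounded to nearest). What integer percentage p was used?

63%

#d2e027 is rgb(210, 224, 39); #4e530e is rgb(78, 83, 14).
On the G channel (widest range): 83 ≈ 224 + (p/100)(0 − 224), so p ≈ 100×(83 − 224)/(0 − 224) = -14100/-224 = 62.95.
p = 63 reproduces all three channels after rounding.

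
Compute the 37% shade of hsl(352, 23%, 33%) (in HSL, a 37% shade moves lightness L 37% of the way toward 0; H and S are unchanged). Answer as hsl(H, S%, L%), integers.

L moves 37% from 33 toward 0: 33 − 12.21 = 20.79 → 21.
H and S are unchanged.

hsl(352, 23%, 21%)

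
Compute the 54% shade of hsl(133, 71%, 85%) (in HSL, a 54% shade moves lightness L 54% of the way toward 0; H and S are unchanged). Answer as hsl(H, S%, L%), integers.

hsl(133, 71%, 39%)

L moves 54% from 85 toward 0: 85 − 45.9 = 39.1 → 39.
H and S are unchanged.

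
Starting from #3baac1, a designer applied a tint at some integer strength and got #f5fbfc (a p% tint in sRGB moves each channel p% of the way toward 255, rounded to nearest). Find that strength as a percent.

95%

#3baac1 is rgb(59, 170, 193); #f5fbfc is rgb(245, 251, 252).
On the R channel (widest range): 245 ≈ 59 + (p/100)(255 − 59), so p ≈ 100×(245 − 59)/(255 − 59) = 18600/196 = 94.90.
p = 95 reproduces all three channels after rounding.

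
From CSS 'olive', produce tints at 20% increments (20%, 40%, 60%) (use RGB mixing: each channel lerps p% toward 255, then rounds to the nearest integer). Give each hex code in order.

#999933, #B3B366, #CCCC99

CSS olive is rgb(128, 128, 0).
20%: (128 + 25.4 = 153.4→153, 128 + 25.4 = 153.4→153, 0 + 51 = 51→51) → #999933
40%: (128 + 50.8 = 178.8→179, 128 + 50.8 = 178.8→179, 0 + 102 = 102→102) → #B3B366
60%: (128 + 76.2 = 204.2→204, 128 + 76.2 = 204.2→204, 0 + 153 = 153→153) → #CCCC99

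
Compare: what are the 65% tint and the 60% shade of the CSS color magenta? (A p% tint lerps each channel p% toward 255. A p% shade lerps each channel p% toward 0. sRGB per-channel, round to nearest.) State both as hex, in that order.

#ffa6ff, #660066

CSS magenta is rgb(255, 0, 255).
65% tint:
  R: 255 + 0.65×(255−255) = 255 + 0 = 255 → 255
  G: 0 + 0.65×(255−0) = 0 + 165.75 = 165.75 → 166
  B: 255 + 0.65×(255−255) = 255 + 0 = 255 → 255
  → #ffa6ff
60% shade:
  R: 255 + 0.6×(0−255) = 255 − 153 = 102 → 102
  G: 0 + 0 = 0 → 0
  B: 255 − 153 = 102 → 102
  → #660066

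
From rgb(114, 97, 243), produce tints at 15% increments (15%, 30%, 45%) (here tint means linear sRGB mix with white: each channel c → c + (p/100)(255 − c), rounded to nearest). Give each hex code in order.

#8779F5, #9C90F7, #B1A8F8

15%: (114 + 21.15 = 135.15→135, 97 + 23.7 = 120.7→121, 243 + 1.8 = 244.8→245) → #8779F5
30%: (114 + 42.3 = 156.3→156, 97 + 47.4 = 144.4→144, 243 + 3.6 = 246.6→247) → #9C90F7
45%: (114 + 63.45 = 177.45→177, 97 + 71.1 = 168.1→168, 243 + 5.4 = 248.4→248) → #B1A8F8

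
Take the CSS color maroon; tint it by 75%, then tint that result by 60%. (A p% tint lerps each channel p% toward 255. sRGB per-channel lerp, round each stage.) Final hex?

#f2e5e5

CSS maroon is rgb(128, 0, 0).
A 75% tint moves each channel 75% toward 255:
  R: 128 + 95.25 = 223.25 → 223
  G: 0 + 0.75×(255−0) = 0 + 191.25 = 191.25 → 191
  B: 0 + 191.25 = 191.25 → 191
After the tint: rgb(223, 191, 191) = #dfbfbf.
Per channel, c → c + 0.6(255 − c):
  R: 223 + 19.2 = 242.2 → 242
  G: 191 + 38.4 = 229.4 → 229
  B: 191 + 38.4 = 229.4 → 229
rgb(242, 229, 229) = #f2e5e5.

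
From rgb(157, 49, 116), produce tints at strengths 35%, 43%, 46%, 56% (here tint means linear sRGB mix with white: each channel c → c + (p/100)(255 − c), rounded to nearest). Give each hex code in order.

#bf79a5, #c78ab0, #ca90b4, #d4a4c2

35%: (157 + 34.3 = 191.3→191, 49 + 72.1 = 121.1→121, 116 + 48.65 = 164.65→165) → #bf79a5
43%: (157 + 42.14 = 199.14→199, 49 + 88.58 = 137.58→138, 116 + 59.77 = 175.77→176) → #c78ab0
46%: (157 + 45.08 = 202.08→202, 49 + 94.76 = 143.76→144, 116 + 63.94 = 179.94→180) → #ca90b4
56%: (157 + 54.88 = 211.88→212, 49 + 115.36 = 164.36→164, 116 + 77.84 = 193.84→194) → #d4a4c2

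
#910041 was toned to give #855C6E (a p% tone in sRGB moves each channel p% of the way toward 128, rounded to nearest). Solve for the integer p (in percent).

#910041 is rgb(145, 0, 65); #855C6E is rgb(133, 92, 110).
On the G channel (widest range): 92 ≈ 0 + (p/100)(128 − 0), so p ≈ 100×(92 − 0)/(128 − 0) = 9200/128 = 71.88.
p = 72 reproduces all three channels after rounding.

72%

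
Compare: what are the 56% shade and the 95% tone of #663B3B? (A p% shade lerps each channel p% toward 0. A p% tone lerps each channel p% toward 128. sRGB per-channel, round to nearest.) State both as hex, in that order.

#663B3B is rgb(102, 59, 59).
56% shade:
  R: 102 − 57.12 = 44.88 → 45
  G: 59 + 0.56×(0−59) = 59 − 33.04 = 25.96 → 26
  B: 59 + 0.56×(0−59) = 59 − 33.04 = 25.96 → 26
  → #2D1A1A
95% tone:
  R: 102 + 24.7 = 126.7 → 127
  G: 59 + 65.55 = 124.55 → 125
  B: 59 + 65.55 = 124.55 → 125
  → #7F7D7D

#2D1A1A, #7F7D7D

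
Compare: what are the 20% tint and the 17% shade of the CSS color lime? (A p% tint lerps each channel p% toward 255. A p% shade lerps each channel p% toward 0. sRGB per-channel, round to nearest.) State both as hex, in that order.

CSS lime is rgb(0, 255, 0).
20% tint:
  R: 0 + 51 = 51 → 51
  G: 255 + 0.2×(255−255) = 255 + 0 = 255 → 255
  B: 0 + 51 = 51 → 51
  → #33FF33
17% shade:
  R: 0 + 0 = 0 → 0
  G: 255 + 0.17×(0−255) = 255 − 43.35 = 211.65 → 212
  B: 0 + 0.17×(0−0) = 0 + 0 = 0 → 0
  → #00D400

#33FF33, #00D400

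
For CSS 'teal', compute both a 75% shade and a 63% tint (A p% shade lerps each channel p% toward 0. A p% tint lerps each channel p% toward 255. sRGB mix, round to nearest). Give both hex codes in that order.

#002020, #A1D0D0

CSS teal is rgb(0, 128, 128).
75% shade:
  R: 0 + 0 = 0 → 0
  G: 128 − 96 = 32 → 32
  B: 128 − 96 = 32 → 32
  → #002020
63% tint:
  R: 0 + 0.63×(255−0) = 0 + 160.65 = 160.65 → 161
  G: 128 + 0.63×(255−128) = 128 + 80.01 = 208.01 → 208
  B: 128 + 80.01 = 208.01 → 208
  → #A1D0D0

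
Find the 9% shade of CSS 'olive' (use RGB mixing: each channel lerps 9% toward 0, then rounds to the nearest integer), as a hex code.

#747400

CSS olive is rgb(128, 128, 0).
Lerp each channel 9% toward 0:
  R: 128 + 0.09×(0−128) = 128 − 11.52 = 116.48 → 116
  G: 128 + 0.09×(0−128) = 128 − 11.52 = 116.48 → 116
  B: 0 + 0 = 0 → 0
rgb(116, 116, 0) = #747400.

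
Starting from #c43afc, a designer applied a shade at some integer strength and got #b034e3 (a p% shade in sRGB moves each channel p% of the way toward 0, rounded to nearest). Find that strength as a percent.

10%

#c43afc is rgb(196, 58, 252); #b034e3 is rgb(176, 52, 227).
On the B channel (widest range): 227 ≈ 252 + (p/100)(0 − 252), so p ≈ 100×(227 − 252)/(0 − 252) = -2500/-252 = 9.92.
p = 10 reproduces all three channels after rounding.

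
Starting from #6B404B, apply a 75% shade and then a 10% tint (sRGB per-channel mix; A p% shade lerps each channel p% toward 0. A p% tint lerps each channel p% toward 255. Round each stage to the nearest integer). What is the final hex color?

#32282B

#6B404B is rgb(107, 64, 75).
Lerp each channel 75% toward 0:
  R: 107 + 0.75×(0−107) = 107 − 80.25 = 26.75 → 27
  G: 64 − 48 = 16 → 16
  B: 75 + 0.75×(0−75) = 75 − 56.25 = 18.75 → 19
After the shade: rgb(27, 16, 19) = #1B1013.
A 10% tint moves each channel 10% toward 255:
  R: 27 + 0.1×(255−27) = 27 + 22.8 = 49.8 → 50
  G: 16 + 0.1×(255−16) = 16 + 23.9 = 39.9 → 40
  B: 19 + 23.6 = 42.6 → 43
rgb(50, 40, 43) = #32282B.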